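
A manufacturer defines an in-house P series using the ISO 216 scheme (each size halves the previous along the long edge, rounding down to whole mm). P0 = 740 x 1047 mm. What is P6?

92 × 130 mm

P1: ⌊1047/2⌋ × 740 = 523 × 740 mm
P2: ⌊740/2⌋ × 523 = 370 × 523 mm
P3: ⌊523/2⌋ × 370 = 261 × 370 mm
P4: ⌊370/2⌋ × 261 = 185 × 261 mm
P5: ⌊261/2⌋ × 185 = 130 × 185 mm
P6: ⌊185/2⌋ × 130 = 92 × 130 mm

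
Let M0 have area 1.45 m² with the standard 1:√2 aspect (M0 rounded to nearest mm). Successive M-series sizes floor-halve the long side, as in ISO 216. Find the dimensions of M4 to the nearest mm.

Let M0's short side be w mm. w · w√2 = 1.45 m² = 1,450,000 mm², so w ≈ 1012.6 mm and w√2 ≈ 1432.0 mm → M0 = 1013 × 1432 mm.
M1: ⌊1432/2⌋ × 1013 = 716 × 1013 mm
M2: ⌊1013/2⌋ × 716 = 506 × 716 mm
M3: ⌊716/2⌋ × 506 = 358 × 506 mm
M4: ⌊506/2⌋ × 358 = 253 × 358 mm

253 × 358 mm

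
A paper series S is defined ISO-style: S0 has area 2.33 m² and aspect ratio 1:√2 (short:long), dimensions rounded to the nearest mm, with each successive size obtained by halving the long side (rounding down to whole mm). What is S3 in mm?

Let S0's short side be w mm. w · w√2 = 2.33 m² = 2,330,000 mm², so w ≈ 1283.6 mm and w√2 ≈ 1815.2 mm → S0 = 1284 × 1815 mm.
S1: ⌊1815/2⌋ × 1284 = 907 × 1284 mm
S2: ⌊1284/2⌋ × 907 = 642 × 907 mm
S3: ⌊907/2⌋ × 642 = 453 × 642 mm

453 × 642 mm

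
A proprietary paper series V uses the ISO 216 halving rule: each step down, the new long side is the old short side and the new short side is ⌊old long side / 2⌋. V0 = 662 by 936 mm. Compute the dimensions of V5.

117 × 165 mm

V1: ⌊936/2⌋ × 662 = 468 × 662 mm
V2: ⌊662/2⌋ × 468 = 331 × 468 mm
V3: ⌊468/2⌋ × 331 = 234 × 331 mm
V4: ⌊331/2⌋ × 234 = 165 × 234 mm
V5: ⌊234/2⌋ × 165 = 117 × 165 mm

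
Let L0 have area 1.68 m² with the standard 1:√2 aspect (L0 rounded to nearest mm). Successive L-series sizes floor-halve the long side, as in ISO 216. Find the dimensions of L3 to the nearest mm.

Let L0's short side be w mm. w · w√2 = 1.68 m² = 1,680,000 mm², so w ≈ 1089.9 mm and w√2 ≈ 1541.4 mm → L0 = 1090 × 1541 mm.
L1: ⌊1541/2⌋ × 1090 = 770 × 1090 mm
L2: ⌊1090/2⌋ × 770 = 545 × 770 mm
L3: ⌊770/2⌋ × 545 = 385 × 545 mm

385 × 545 mm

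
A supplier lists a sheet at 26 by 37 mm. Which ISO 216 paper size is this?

A10 (26 × 37 mm)

Aspect ratio 37/26 ≈ 1.423 — close to the ISO √2 ≈ 1.414.
In the A-series (A0 area = 1 m²): A10 = 26 × 37 mm.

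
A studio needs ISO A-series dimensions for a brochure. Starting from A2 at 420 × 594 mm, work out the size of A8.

A3: ⌊594/2⌋ × 420 = 297 × 420 mm
A4: ⌊420/2⌋ × 297 = 210 × 297 mm
A5: ⌊297/2⌋ × 210 = 148 × 210 mm
A6: ⌊210/2⌋ × 148 = 105 × 148 mm
A7: ⌊148/2⌋ × 105 = 74 × 105 mm
A8: ⌊105/2⌋ × 74 = 52 × 74 mm

52 × 74 mm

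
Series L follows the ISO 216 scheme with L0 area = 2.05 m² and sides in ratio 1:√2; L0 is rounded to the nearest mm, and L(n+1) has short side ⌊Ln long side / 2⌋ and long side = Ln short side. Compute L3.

Let L0's short side be w mm. w · w√2 = 2.05 m² = 2,050,000 mm², so w ≈ 1204.0 mm and w√2 ≈ 1702.7 mm → L0 = 1204 × 1703 mm.
L1: ⌊1703/2⌋ × 1204 = 851 × 1204 mm
L2: ⌊1204/2⌋ × 851 = 602 × 851 mm
L3: ⌊851/2⌋ × 602 = 425 × 602 mm

425 × 602 mm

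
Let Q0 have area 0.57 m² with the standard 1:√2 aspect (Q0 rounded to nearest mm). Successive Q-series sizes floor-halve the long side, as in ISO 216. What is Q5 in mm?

Let Q0's short side be w mm. w · w√2 = 0.57 m² = 570,000 mm², so w ≈ 634.9 mm and w√2 ≈ 897.8 mm → Q0 = 635 × 898 mm.
Q1: ⌊898/2⌋ × 635 = 449 × 635 mm
Q2: ⌊635/2⌋ × 449 = 317 × 449 mm
Q3: ⌊449/2⌋ × 317 = 224 × 317 mm
Q4: ⌊317/2⌋ × 224 = 158 × 224 mm
Q5: ⌊224/2⌋ × 158 = 112 × 158 mm

112 × 158 mm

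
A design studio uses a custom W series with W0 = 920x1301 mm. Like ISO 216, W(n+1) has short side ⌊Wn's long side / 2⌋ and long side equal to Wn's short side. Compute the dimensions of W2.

W1: ⌊1301/2⌋ × 920 = 650 × 920 mm
W2: ⌊920/2⌋ × 650 = 460 × 650 mm

460 × 650 mm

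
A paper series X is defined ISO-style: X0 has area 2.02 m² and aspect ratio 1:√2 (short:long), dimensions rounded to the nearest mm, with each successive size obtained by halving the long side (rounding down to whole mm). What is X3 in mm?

422 × 597 mm

Let X0's short side be w mm. w · w√2 = 2.02 m² = 2,020,000 mm², so w ≈ 1195.1 mm and w√2 ≈ 1690.2 mm → X0 = 1195 × 1690 mm.
X1: ⌊1690/2⌋ × 1195 = 845 × 1195 mm
X2: ⌊1195/2⌋ × 845 = 597 × 845 mm
X3: ⌊845/2⌋ × 597 = 422 × 597 mm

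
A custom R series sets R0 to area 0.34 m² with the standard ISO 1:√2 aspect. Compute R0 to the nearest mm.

Let the short side be w mm. Then w · w√2 = 0.34 m² = 340,000 mm².
w² = 340,000/√2, so w ≈ 490.3 mm; long side = w√2 ≈ 693.4 mm.

490 × 693 mm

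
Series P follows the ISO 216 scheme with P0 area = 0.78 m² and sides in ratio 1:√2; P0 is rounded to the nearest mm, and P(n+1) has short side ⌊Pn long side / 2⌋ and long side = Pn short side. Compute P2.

371 × 525 mm

Let P0's short side be w mm. w · w√2 = 0.78 m² = 780,000 mm², so w ≈ 742.7 mm and w√2 ≈ 1050.3 mm → P0 = 743 × 1050 mm.
P1: ⌊1050/2⌋ × 743 = 525 × 743 mm
P2: ⌊743/2⌋ × 525 = 371 × 525 mm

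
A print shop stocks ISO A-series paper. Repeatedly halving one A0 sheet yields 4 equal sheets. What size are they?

A2

4 = 2^2, so 2 halving steps.
A0 → A1 → … → A2 after 2 steps.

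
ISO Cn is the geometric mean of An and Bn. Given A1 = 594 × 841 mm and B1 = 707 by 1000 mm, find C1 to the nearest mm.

648 × 917 mm

Short side: √(594 · 707) = √419958 ≈ 648.0 → 648 mm
Long side: √(841 · 1000) = √841000 ≈ 917.1 → 917 mm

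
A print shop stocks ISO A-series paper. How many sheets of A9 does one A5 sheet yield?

Each ISO step halves the sheet: 1 × A5 → 2 × A6 → 4 × A7 → 8 × A8 → …
From A5 to A9 is 4 halving steps: 2^4 = 16.

16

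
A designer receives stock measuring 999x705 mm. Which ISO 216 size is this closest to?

B1 (707 × 1000 mm)

Aspect ratio 999/705 ≈ 1.417 — close to the ISO √2 ≈ 1.414.
In the B-series (B0 = 1000 × 1414 mm): B1 = 707 × 1000 mm.
Off by 3 mm total — nearest standard size.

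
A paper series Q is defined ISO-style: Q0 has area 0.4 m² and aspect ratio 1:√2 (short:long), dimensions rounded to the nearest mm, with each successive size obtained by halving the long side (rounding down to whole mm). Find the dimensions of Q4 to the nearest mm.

Let Q0's short side be w mm. w · w√2 = 0.4 m² = 400,000 mm², so w ≈ 531.8 mm and w√2 ≈ 752.1 mm → Q0 = 532 × 752 mm.
Q1: ⌊752/2⌋ × 532 = 376 × 532 mm
Q2: ⌊532/2⌋ × 376 = 266 × 376 mm
Q3: ⌊376/2⌋ × 266 = 188 × 266 mm
Q4: ⌊266/2⌋ × 188 = 133 × 188 mm

133 × 188 mm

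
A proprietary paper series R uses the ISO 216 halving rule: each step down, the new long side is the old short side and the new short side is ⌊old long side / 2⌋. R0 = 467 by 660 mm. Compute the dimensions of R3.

165 × 233 mm

R1: ⌊660/2⌋ × 467 = 330 × 467 mm
R2: ⌊467/2⌋ × 330 = 233 × 330 mm
R3: ⌊330/2⌋ × 233 = 165 × 233 mm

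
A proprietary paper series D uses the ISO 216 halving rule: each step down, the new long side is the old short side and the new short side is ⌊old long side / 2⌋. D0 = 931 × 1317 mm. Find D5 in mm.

164 × 232 mm

D1: ⌊1317/2⌋ × 931 = 658 × 931 mm
D2: ⌊931/2⌋ × 658 = 465 × 658 mm
D3: ⌊658/2⌋ × 465 = 329 × 465 mm
D4: ⌊465/2⌋ × 329 = 232 × 329 mm
D5: ⌊329/2⌋ × 232 = 164 × 232 mm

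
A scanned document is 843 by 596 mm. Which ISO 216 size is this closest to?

Aspect ratio 843/596 ≈ 1.414 — close to the ISO √2 ≈ 1.414.
In the A-series (A0 area = 1 m²): A1 = 594 × 841 mm.
Off by 4 mm total — nearest standard size.

A1 (594 × 841 mm)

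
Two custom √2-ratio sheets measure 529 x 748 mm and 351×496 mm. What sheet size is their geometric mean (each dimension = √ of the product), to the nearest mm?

Short side: √(529 · 351) = √185679 ≈ 430.9 → 431 mm
Long side: √(748 · 496) = √371008 ≈ 609.1 → 609 mm

431 × 609 mm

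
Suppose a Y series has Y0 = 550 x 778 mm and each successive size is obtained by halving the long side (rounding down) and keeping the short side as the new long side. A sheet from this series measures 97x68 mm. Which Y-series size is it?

Y0: 550 × 778 mm
Y1: 389 × 550 mm
Y2: 275 × 389 mm
Y3: 194 × 275 mm
Y4: 137 × 194 mm
Y5: 97 × 137 mm
Y6: 68 × 97 mm
Y7: 48 × 68 mm
→ matches Y6.

Y6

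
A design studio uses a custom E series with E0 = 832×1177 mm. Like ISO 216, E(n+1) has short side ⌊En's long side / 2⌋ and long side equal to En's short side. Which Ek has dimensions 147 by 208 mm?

E0: 832 × 1177 mm
E1: 588 × 832 mm
E2: 416 × 588 mm
E3: 294 × 416 mm
E4: 208 × 294 mm
E5: 147 × 208 mm
E6: 104 × 147 mm
→ matches E5.

E5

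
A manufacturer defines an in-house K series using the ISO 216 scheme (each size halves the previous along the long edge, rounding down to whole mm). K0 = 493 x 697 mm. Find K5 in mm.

K1 = 348 × 493 mm (from K0 by 1 halving).
K2: ⌊493/2⌋ × 348 = 246 × 348 mm
K3: ⌊348/2⌋ × 246 = 174 × 246 mm
K4: ⌊246/2⌋ × 174 = 123 × 174 mm
K5: ⌊174/2⌋ × 123 = 87 × 123 mm

87 × 123 mm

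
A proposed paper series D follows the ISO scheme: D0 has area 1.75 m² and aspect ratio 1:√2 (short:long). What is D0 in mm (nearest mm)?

Let the short side be w mm. Then w · w√2 = 1.75 m² = 1,750,000 mm².
w² = 1,750,000/√2, so w ≈ 1112.4 mm; long side = w√2 ≈ 1573.2 mm.

1112 × 1573 mm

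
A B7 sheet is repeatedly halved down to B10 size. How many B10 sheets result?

Each ISO step halves the sheet: 1 × B7 → 2 × B8 → 4 × B9 → 8 × B10
From B7 to B10 is 3 halving steps: 2^3 = 8.

8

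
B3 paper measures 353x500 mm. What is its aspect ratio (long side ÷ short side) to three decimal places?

500 / 353 = 1.416
ISO 216 targets √2 ≈ 1.414; the +0.002 deviation is from mm rounding.

1.416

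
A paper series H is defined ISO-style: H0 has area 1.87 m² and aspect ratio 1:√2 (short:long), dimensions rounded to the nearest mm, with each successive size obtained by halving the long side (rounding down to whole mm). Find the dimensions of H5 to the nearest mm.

Let H0's short side be w mm. w · w√2 = 1.87 m² = 1,870,000 mm², so w ≈ 1149.9 mm and w√2 ≈ 1626.2 mm → H0 = 1150 × 1626 mm.
H1: ⌊1626/2⌋ × 1150 = 813 × 1150 mm
H2: ⌊1150/2⌋ × 813 = 575 × 813 mm
H3: ⌊813/2⌋ × 575 = 406 × 575 mm
H4: ⌊575/2⌋ × 406 = 287 × 406 mm
H5: ⌊406/2⌋ × 287 = 203 × 287 mm

203 × 287 mm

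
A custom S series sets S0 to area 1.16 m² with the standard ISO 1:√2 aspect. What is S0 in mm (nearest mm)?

Let the short side be w mm. Then w · w√2 = 1.16 m² = 1,160,000 mm².
w² = 1,160,000/√2, so w ≈ 905.7 mm; long side = w√2 ≈ 1280.8 mm.

906 × 1281 mm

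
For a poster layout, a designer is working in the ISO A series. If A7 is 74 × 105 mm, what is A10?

A8: ⌊105/2⌋ × 74 = 52 × 74 mm
A9: ⌊74/2⌋ × 52 = 37 × 52 mm
A10: ⌊52/2⌋ × 37 = 26 × 37 mm

26 × 37 mm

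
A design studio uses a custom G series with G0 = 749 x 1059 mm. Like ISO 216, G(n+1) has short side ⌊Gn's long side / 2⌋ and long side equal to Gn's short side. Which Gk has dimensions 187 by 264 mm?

G4

G0: 749 × 1059 mm
G1: 529 × 749 mm
G2: 374 × 529 mm
G3: 264 × 374 mm
G4: 187 × 264 mm
G5: 132 × 187 mm
→ matches G4.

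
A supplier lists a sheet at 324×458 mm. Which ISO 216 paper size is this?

C3 (324 × 458 mm)

Aspect ratio 458/324 ≈ 1.414 — close to the ISO √2 ≈ 1.414.
In the C-series (envelope sizes, between A and B): C3 = 324 × 458 mm.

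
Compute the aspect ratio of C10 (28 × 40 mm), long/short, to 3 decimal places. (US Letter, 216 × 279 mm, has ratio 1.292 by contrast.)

1.429

40 / 28 = 1.429
ISO 216 targets √2 ≈ 1.414; the +0.014 deviation is from mm rounding.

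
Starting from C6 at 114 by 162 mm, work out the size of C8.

57 × 81 mm

C7: ⌊162/2⌋ × 114 = 81 × 114 mm
C8: ⌊114/2⌋ × 81 = 57 × 81 mm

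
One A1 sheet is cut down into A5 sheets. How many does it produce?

16

Each ISO step halves the sheet: 1 × A1 → 2 × A2 → 4 × A3 → 8 × A4 → …
From A1 to A5 is 4 halving steps: 2^4 = 16.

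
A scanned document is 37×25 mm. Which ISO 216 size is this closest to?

A10 (26 × 37 mm)

Aspect ratio 37/25 ≈ 1.480 (ISO target is √2 ≈ 1.414).
In the A-series (A0 area = 1 m²): A10 = 26 × 37 mm.
Off by 1 mm total — nearest standard size.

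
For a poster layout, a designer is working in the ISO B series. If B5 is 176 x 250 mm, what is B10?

31 × 44 mm

B6: ⌊250/2⌋ × 176 = 125 × 176 mm
B7: ⌊176/2⌋ × 125 = 88 × 125 mm
B8: ⌊125/2⌋ × 88 = 62 × 88 mm
B9: ⌊88/2⌋ × 62 = 44 × 62 mm
B10: ⌊62/2⌋ × 44 = 31 × 44 mm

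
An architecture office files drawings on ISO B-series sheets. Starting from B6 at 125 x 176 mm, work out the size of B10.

31 × 44 mm

B7: ⌊176/2⌋ × 125 = 88 × 125 mm
B8: ⌊125/2⌋ × 88 = 62 × 88 mm
B9: ⌊88/2⌋ × 62 = 44 × 62 mm
B10: ⌊62/2⌋ × 44 = 31 × 44 mm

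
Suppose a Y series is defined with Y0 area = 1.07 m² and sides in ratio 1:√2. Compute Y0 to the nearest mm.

Let the short side be w mm. Then w · w√2 = 1.07 m² = 1,070,000 mm².
w² = 1,070,000/√2, so w ≈ 869.8 mm; long side = w√2 ≈ 1230.1 mm.

870 × 1230 mm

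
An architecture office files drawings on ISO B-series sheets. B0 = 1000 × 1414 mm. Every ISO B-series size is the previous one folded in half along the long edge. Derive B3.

B1: ⌊1414/2⌋ × 1000 = 707 × 1000 mm
B2: ⌊1000/2⌋ × 707 = 500 × 707 mm
B3: ⌊707/2⌋ × 500 = 353 × 500 mm

353 × 500 mm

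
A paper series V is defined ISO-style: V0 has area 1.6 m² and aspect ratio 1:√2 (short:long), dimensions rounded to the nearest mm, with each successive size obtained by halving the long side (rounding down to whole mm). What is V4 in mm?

266 × 376 mm

Let V0's short side be w mm. w · w√2 = 1.6 m² = 1,600,000 mm², so w ≈ 1063.7 mm and w√2 ≈ 1504.2 mm → V0 = 1064 × 1504 mm.
V1: ⌊1504/2⌋ × 1064 = 752 × 1064 mm
V2: ⌊1064/2⌋ × 752 = 532 × 752 mm
V3: ⌊752/2⌋ × 532 = 376 × 532 mm
V4: ⌊532/2⌋ × 376 = 266 × 376 mm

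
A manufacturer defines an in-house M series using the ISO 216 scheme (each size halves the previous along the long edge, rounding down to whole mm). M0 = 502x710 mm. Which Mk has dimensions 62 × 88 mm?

M6

M0: 502 × 710 mm
M1: 355 × 502 mm
M2: 251 × 355 mm
M3: 177 × 251 mm
M4: 125 × 177 mm
M5: 88 × 125 mm
M6: 62 × 88 mm
M7: 44 × 62 mm
→ matches M6.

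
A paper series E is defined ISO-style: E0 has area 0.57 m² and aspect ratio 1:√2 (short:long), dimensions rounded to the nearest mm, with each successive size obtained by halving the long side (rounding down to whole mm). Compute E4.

158 × 224 mm

Let E0's short side be w mm. w · w√2 = 0.57 m² = 570,000 mm², so w ≈ 634.9 mm and w√2 ≈ 897.8 mm → E0 = 635 × 898 mm.
E1: ⌊898/2⌋ × 635 = 449 × 635 mm
E2: ⌊635/2⌋ × 449 = 317 × 449 mm
E3: ⌊449/2⌋ × 317 = 224 × 317 mm
E4: ⌊317/2⌋ × 224 = 158 × 224 mm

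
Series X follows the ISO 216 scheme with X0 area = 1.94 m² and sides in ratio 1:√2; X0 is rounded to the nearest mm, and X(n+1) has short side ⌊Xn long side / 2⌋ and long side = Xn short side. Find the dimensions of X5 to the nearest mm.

Let X0's short side be w mm. w · w√2 = 1.94 m² = 1,940,000 mm², so w ≈ 1171.2 mm and w√2 ≈ 1656.4 mm → X0 = 1171 × 1656 mm.
X1: ⌊1656/2⌋ × 1171 = 828 × 1171 mm
X2: ⌊1171/2⌋ × 828 = 585 × 828 mm
X3: ⌊828/2⌋ × 585 = 414 × 585 mm
X4: ⌊585/2⌋ × 414 = 292 × 414 mm
X5: ⌊414/2⌋ × 292 = 207 × 292 mm

207 × 292 mm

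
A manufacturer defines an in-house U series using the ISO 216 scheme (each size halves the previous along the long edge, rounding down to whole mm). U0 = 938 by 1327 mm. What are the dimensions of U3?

331 × 469 mm

U1: ⌊1327/2⌋ × 938 = 663 × 938 mm
U2: ⌊938/2⌋ × 663 = 469 × 663 mm
U3: ⌊663/2⌋ × 469 = 331 × 469 mm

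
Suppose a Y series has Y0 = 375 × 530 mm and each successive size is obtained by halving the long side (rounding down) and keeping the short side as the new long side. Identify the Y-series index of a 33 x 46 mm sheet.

Y7

Y0: 375 × 530 mm
Y1: 265 × 375 mm
Y2: 187 × 265 mm
Y3: 132 × 187 mm
Y4: 93 × 132 mm
Y5: 66 × 93 mm
Y6: 46 × 66 mm
Y7: 33 × 46 mm
Y8: 23 × 33 mm
→ matches Y7.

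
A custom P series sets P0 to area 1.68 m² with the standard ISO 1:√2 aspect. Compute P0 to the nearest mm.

Let the short side be w mm. Then w · w√2 = 1.68 m² = 1,680,000 mm².
w² = 1,680,000/√2, so w ≈ 1089.9 mm; long side = w√2 ≈ 1541.4 mm.

1090 × 1541 mm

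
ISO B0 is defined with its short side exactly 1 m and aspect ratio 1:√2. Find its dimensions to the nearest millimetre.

1000 × 1414 mm

Short side = 1000 mm; long side = 1000√2 ≈ 1414.2 mm.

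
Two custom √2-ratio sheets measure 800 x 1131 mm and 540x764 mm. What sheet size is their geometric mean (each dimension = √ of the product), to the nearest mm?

Short side: √(800 · 540) = √432000 ≈ 657.3 → 657 mm
Long side: √(1131 · 764) = √864084 ≈ 929.6 → 930 mm

657 × 930 mm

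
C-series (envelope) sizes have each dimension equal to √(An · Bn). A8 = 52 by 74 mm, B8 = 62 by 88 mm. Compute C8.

Short side: √(52 · 62) = √3224 ≈ 56.8 → 57 mm
Long side: √(74 · 88) = √6512 ≈ 80.7 → 81 mm

57 × 81 mm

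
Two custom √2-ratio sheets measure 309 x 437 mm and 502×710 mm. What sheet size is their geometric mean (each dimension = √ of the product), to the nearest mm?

394 × 557 mm

Short side: √(309 · 502) = √155118 ≈ 393.9 → 394 mm
Long side: √(437 · 710) = √310270 ≈ 557.0 → 557 mm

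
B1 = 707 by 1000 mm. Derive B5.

176 × 250 mm

B2: ⌊1000/2⌋ × 707 = 500 × 707 mm
B3: ⌊707/2⌋ × 500 = 353 × 500 mm
B4: ⌊500/2⌋ × 353 = 250 × 353 mm
B5: ⌊353/2⌋ × 250 = 176 × 250 mm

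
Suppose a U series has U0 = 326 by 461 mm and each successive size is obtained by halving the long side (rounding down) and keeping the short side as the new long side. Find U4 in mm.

U1: ⌊461/2⌋ × 326 = 230 × 326 mm
U2: ⌊326/2⌋ × 230 = 163 × 230 mm
U3: ⌊230/2⌋ × 163 = 115 × 163 mm
U4: ⌊163/2⌋ × 115 = 81 × 115 mm

81 × 115 mm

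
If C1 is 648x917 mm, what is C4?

229 × 324 mm

C2: ⌊917/2⌋ × 648 = 458 × 648 mm
C3: ⌊648/2⌋ × 458 = 324 × 458 mm
C4: ⌊458/2⌋ × 324 = 229 × 324 mm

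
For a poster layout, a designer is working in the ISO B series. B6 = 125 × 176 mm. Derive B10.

B7: ⌊176/2⌋ × 125 = 88 × 125 mm
B8: ⌊125/2⌋ × 88 = 62 × 88 mm
B9: ⌊88/2⌋ × 62 = 44 × 62 mm
B10: ⌊62/2⌋ × 44 = 31 × 44 mm

31 × 44 mm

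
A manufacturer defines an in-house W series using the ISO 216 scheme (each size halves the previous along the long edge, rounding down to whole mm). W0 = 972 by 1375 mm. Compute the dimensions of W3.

343 × 486 mm

W1: ⌊1375/2⌋ × 972 = 687 × 972 mm
W2: ⌊972/2⌋ × 687 = 486 × 687 mm
W3: ⌊687/2⌋ × 486 = 343 × 486 mm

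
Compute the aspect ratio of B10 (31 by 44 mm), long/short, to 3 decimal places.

44 / 31 = 1.419
ISO 216 targets √2 ≈ 1.414; the +0.005 deviation is from mm rounding.

1.419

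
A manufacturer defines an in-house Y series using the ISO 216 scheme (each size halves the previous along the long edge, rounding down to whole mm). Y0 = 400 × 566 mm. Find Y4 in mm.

100 × 141 mm

Y1: ⌊566/2⌋ × 400 = 283 × 400 mm
Y2: ⌊400/2⌋ × 283 = 200 × 283 mm
Y3: ⌊283/2⌋ × 200 = 141 × 200 mm
Y4: ⌊200/2⌋ × 141 = 100 × 141 mm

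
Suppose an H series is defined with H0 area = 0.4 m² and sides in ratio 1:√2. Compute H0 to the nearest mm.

532 × 752 mm

Let the short side be w mm. Then w · w√2 = 0.4 m² = 400,000 mm².
w² = 400,000/√2, so w ≈ 531.8 mm; long side = w√2 ≈ 752.1 mm.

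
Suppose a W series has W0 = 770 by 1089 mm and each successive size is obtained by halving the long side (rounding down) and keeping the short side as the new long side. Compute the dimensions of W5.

W1: ⌊1089/2⌋ × 770 = 544 × 770 mm
W2: ⌊770/2⌋ × 544 = 385 × 544 mm
W3: ⌊544/2⌋ × 385 = 272 × 385 mm
W4: ⌊385/2⌋ × 272 = 192 × 272 mm
W5: ⌊272/2⌋ × 192 = 136 × 192 mm

136 × 192 mm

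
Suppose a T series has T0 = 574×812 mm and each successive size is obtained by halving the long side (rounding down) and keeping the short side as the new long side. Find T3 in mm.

T1: ⌊812/2⌋ × 574 = 406 × 574 mm
T2: ⌊574/2⌋ × 406 = 287 × 406 mm
T3: ⌊406/2⌋ × 287 = 203 × 287 mm

203 × 287 mm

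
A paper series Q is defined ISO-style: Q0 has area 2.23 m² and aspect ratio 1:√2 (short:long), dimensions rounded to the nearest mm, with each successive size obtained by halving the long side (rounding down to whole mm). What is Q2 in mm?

Let Q0's short side be w mm. w · w√2 = 2.23 m² = 2,230,000 mm², so w ≈ 1255.7 mm and w√2 ≈ 1775.9 mm → Q0 = 1256 × 1776 mm.
Q1: ⌊1776/2⌋ × 1256 = 888 × 1256 mm
Q2: ⌊1256/2⌋ × 888 = 628 × 888 mm

628 × 888 mm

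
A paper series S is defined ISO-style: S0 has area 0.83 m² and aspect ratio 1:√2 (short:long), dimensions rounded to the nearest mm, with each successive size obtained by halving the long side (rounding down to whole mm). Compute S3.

270 × 383 mm

Let S0's short side be w mm. w · w√2 = 0.83 m² = 830,000 mm², so w ≈ 766.1 mm and w√2 ≈ 1083.4 mm → S0 = 766 × 1083 mm.
S1: ⌊1083/2⌋ × 766 = 541 × 766 mm
S2: ⌊766/2⌋ × 541 = 383 × 541 mm
S3: ⌊541/2⌋ × 383 = 270 × 383 mm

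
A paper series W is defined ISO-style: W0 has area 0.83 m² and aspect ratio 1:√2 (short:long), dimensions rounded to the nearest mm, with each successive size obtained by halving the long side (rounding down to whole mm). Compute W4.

191 × 270 mm

Let W0's short side be w mm. w · w√2 = 0.83 m² = 830,000 mm², so w ≈ 766.1 mm and w√2 ≈ 1083.4 mm → W0 = 766 × 1083 mm.
W1: ⌊1083/2⌋ × 766 = 541 × 766 mm
W2: ⌊766/2⌋ × 541 = 383 × 541 mm
W3: ⌊541/2⌋ × 383 = 270 × 383 mm
W4: ⌊383/2⌋ × 270 = 191 × 270 mm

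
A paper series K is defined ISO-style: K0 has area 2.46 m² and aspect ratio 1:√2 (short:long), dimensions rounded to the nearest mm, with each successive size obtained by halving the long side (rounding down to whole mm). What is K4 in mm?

Let K0's short side be w mm. w · w√2 = 2.46 m² = 2,460,000 mm², so w ≈ 1318.9 mm and w√2 ≈ 1865.2 mm → K0 = 1319 × 1865 mm.
K1: ⌊1865/2⌋ × 1319 = 932 × 1319 mm
K2: ⌊1319/2⌋ × 932 = 659 × 932 mm
K3: ⌊932/2⌋ × 659 = 466 × 659 mm
K4: ⌊659/2⌋ × 466 = 329 × 466 mm

329 × 466 mm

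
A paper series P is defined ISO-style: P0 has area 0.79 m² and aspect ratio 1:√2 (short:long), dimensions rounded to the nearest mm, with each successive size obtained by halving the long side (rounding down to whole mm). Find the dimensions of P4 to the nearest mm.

Let P0's short side be w mm. w · w√2 = 0.79 m² = 790,000 mm², so w ≈ 747.4 mm and w√2 ≈ 1057.0 mm → P0 = 747 × 1057 mm.
P1: ⌊1057/2⌋ × 747 = 528 × 747 mm
P2: ⌊747/2⌋ × 528 = 373 × 528 mm
P3: ⌊528/2⌋ × 373 = 264 × 373 mm
P4: ⌊373/2⌋ × 264 = 186 × 264 mm

186 × 264 mm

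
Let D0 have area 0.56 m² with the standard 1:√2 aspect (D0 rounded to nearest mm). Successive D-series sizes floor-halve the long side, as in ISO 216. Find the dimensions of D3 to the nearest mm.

Let D0's short side be w mm. w · w√2 = 0.56 m² = 560,000 mm², so w ≈ 629.3 mm and w√2 ≈ 889.9 mm → D0 = 629 × 890 mm.
D1: ⌊890/2⌋ × 629 = 445 × 629 mm
D2: ⌊629/2⌋ × 445 = 314 × 445 mm
D3: ⌊445/2⌋ × 314 = 222 × 314 mm

222 × 314 mm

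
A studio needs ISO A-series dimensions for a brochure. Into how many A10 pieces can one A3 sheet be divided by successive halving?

128

A3 = 297 × 420 mm; A10 = 26 × 37 mm.
Each halving step doubles the count; 7 steps from A3 to A10.
2^7 = 128.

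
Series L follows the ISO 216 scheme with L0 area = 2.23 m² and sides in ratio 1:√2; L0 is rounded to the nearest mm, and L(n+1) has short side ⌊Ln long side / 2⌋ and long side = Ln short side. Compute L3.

Let L0's short side be w mm. w · w√2 = 2.23 m² = 2,230,000 mm², so w ≈ 1255.7 mm and w√2 ≈ 1775.9 mm → L0 = 1256 × 1776 mm.
L1: ⌊1776/2⌋ × 1256 = 888 × 1256 mm
L2: ⌊1256/2⌋ × 888 = 628 × 888 mm
L3: ⌊888/2⌋ × 628 = 444 × 628 mm

444 × 628 mm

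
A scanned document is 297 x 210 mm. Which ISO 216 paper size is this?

A4 (210 × 297 mm)

Aspect ratio 297/210 ≈ 1.414 — close to the ISO √2 ≈ 1.414.
In the A-series (A0 area = 1 m²): A4 = 210 × 297 mm.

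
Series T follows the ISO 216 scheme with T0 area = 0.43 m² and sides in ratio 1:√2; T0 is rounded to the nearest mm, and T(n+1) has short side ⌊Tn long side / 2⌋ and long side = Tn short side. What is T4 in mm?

Let T0's short side be w mm. w · w√2 = 0.43 m² = 430,000 mm², so w ≈ 551.4 mm and w√2 ≈ 779.8 mm → T0 = 551 × 780 mm.
T1: ⌊780/2⌋ × 551 = 390 × 551 mm
T2: ⌊551/2⌋ × 390 = 275 × 390 mm
T3: ⌊390/2⌋ × 275 = 195 × 275 mm
T4: ⌊275/2⌋ × 195 = 137 × 195 mm

137 × 195 mm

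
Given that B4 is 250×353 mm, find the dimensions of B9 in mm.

B5: ⌊353/2⌋ × 250 = 176 × 250 mm
B6: ⌊250/2⌋ × 176 = 125 × 176 mm
B7: ⌊176/2⌋ × 125 = 88 × 125 mm
B8: ⌊125/2⌋ × 88 = 62 × 88 mm
B9: ⌊88/2⌋ × 62 = 44 × 62 mm

44 × 62 mm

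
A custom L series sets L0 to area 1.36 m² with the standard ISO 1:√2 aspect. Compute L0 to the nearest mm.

Let the short side be w mm. Then w · w√2 = 1.36 m² = 1,360,000 mm².
w² = 1,360,000/√2, so w ≈ 980.6 mm; long side = w√2 ≈ 1386.8 mm.

981 × 1387 mm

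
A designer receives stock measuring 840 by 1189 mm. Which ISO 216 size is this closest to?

Aspect ratio 1189/840 ≈ 1.415 — close to the ISO √2 ≈ 1.414.
In the A-series (A0 area = 1 m²): A0 = 841 × 1189 mm.
Off by 1 mm total — nearest standard size.

A0 (841 × 1189 mm)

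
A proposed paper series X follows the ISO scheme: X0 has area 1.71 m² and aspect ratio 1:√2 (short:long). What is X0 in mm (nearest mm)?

Let the short side be w mm. Then w · w√2 = 1.71 m² = 1,710,000 mm².
w² = 1,710,000/√2, so w ≈ 1099.6 mm; long side = w√2 ≈ 1555.1 mm.

1100 × 1555 mm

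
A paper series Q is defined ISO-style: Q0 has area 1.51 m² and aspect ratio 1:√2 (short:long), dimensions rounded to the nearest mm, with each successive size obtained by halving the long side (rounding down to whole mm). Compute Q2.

Let Q0's short side be w mm. w · w√2 = 1.51 m² = 1,510,000 mm², so w ≈ 1033.3 mm and w√2 ≈ 1461.3 mm → Q0 = 1033 × 1461 mm.
Q1: ⌊1461/2⌋ × 1033 = 730 × 1033 mm
Q2: ⌊1033/2⌋ × 730 = 516 × 730 mm

516 × 730 mm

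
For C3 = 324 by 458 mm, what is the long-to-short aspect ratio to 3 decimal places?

458 / 324 = 1.414
Matches √2 ≈ 1.414 — the ISO 216 defining ratio.

1.414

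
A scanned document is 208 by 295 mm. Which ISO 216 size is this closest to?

A4 (210 × 297 mm)

Aspect ratio 295/208 ≈ 1.418 — close to the ISO √2 ≈ 1.414.
In the A-series (A0 area = 1 m²): A4 = 210 × 297 mm.
Off by 4 mm total — nearest standard size.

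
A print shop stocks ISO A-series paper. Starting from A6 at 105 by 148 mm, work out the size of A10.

26 × 37 mm

A7: ⌊148/2⌋ × 105 = 74 × 105 mm
A8: ⌊105/2⌋ × 74 = 52 × 74 mm
A9: ⌊74/2⌋ × 52 = 37 × 52 mm
A10: ⌊52/2⌋ × 37 = 26 × 37 mm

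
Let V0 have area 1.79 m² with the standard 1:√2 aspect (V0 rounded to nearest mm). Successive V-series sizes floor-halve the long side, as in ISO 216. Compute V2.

562 × 795 mm

Let V0's short side be w mm. w · w√2 = 1.79 m² = 1,790,000 mm², so w ≈ 1125.0 mm and w√2 ≈ 1591.1 mm → V0 = 1125 × 1591 mm.
V1: ⌊1591/2⌋ × 1125 = 795 × 1125 mm
V2: ⌊1125/2⌋ × 795 = 562 × 795 mm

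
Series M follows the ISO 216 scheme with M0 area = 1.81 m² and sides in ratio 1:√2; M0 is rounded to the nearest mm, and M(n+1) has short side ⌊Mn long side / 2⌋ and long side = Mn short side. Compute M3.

Let M0's short side be w mm. w · w√2 = 1.81 m² = 1,810,000 mm², so w ≈ 1131.3 mm and w√2 ≈ 1599.9 mm → M0 = 1131 × 1600 mm.
M1: ⌊1600/2⌋ × 1131 = 800 × 1131 mm
M2: ⌊1131/2⌋ × 800 = 565 × 800 mm
M3: ⌊800/2⌋ × 565 = 400 × 565 mm

400 × 565 mm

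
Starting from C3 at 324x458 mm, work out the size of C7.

C4: ⌊458/2⌋ × 324 = 229 × 324 mm
C5: ⌊324/2⌋ × 229 = 162 × 229 mm
C6: ⌊229/2⌋ × 162 = 114 × 162 mm
C7: ⌊162/2⌋ × 114 = 81 × 114 mm

81 × 114 mm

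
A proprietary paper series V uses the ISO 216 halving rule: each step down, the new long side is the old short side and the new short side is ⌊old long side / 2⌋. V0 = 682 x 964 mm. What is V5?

V1: ⌊964/2⌋ × 682 = 482 × 682 mm
V2: ⌊682/2⌋ × 482 = 341 × 482 mm
V3: ⌊482/2⌋ × 341 = 241 × 341 mm
V4: ⌊341/2⌋ × 241 = 170 × 241 mm
V5: ⌊241/2⌋ × 170 = 120 × 170 mm

120 × 170 mm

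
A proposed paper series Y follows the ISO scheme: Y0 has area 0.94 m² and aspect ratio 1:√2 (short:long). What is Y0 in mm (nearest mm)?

Let the short side be w mm. Then w · w√2 = 0.94 m² = 940,000 mm².
w² = 940,000/√2, so w ≈ 815.3 mm; long side = w√2 ≈ 1153.0 mm.

815 × 1153 mm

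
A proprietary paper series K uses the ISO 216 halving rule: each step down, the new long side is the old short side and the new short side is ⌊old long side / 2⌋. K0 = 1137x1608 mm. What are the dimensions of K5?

201 × 284 mm

K1: ⌊1608/2⌋ × 1137 = 804 × 1137 mm
K2: ⌊1137/2⌋ × 804 = 568 × 804 mm
K3: ⌊804/2⌋ × 568 = 402 × 568 mm
K4: ⌊568/2⌋ × 402 = 284 × 402 mm
K5: ⌊402/2⌋ × 284 = 201 × 284 mm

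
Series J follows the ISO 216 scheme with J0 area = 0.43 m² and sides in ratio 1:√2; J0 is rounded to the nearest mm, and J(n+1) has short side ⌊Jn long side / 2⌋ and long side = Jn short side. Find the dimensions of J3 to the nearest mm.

195 × 275 mm

Let J0's short side be w mm. w · w√2 = 0.43 m² = 430,000 mm², so w ≈ 551.4 mm and w√2 ≈ 779.8 mm → J0 = 551 × 780 mm.
J1: ⌊780/2⌋ × 551 = 390 × 551 mm
J2: ⌊551/2⌋ × 390 = 275 × 390 mm
J3: ⌊390/2⌋ × 275 = 195 × 275 mm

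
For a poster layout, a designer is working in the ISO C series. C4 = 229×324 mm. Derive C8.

57 × 81 mm

C5: ⌊324/2⌋ × 229 = 162 × 229 mm
C6: ⌊229/2⌋ × 162 = 114 × 162 mm
C7: ⌊162/2⌋ × 114 = 81 × 114 mm
C8: ⌊114/2⌋ × 81 = 57 × 81 mm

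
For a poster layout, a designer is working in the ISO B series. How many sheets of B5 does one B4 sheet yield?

2

Each ISO step halves the sheet: 1 × B4 → 2 × B5
From B4 to B5 is 1 halving step: 2^1 = 2.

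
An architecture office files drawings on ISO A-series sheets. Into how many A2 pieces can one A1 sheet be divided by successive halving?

2

Each ISO step halves the sheet: 1 × A1 → 2 × A2
From A1 to A2 is 1 halving step: 2^1 = 2.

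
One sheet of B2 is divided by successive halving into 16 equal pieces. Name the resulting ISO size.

16 = 2^4, so 4 halving steps.
B2 → B3 → … → B6 after 4 steps.

B6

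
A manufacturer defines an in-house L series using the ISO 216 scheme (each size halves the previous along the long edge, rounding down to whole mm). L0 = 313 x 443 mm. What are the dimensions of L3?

L1 = 221 × 313 mm (from L0 by 1 halving).
L2: ⌊313/2⌋ × 221 = 156 × 221 mm
L3: ⌊221/2⌋ × 156 = 110 × 156 mm

110 × 156 mm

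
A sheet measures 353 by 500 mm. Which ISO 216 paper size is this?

Aspect ratio 500/353 ≈ 1.416 — close to the ISO √2 ≈ 1.414.
In the B-series (B0 = 1000 × 1414 mm): B3 = 353 × 500 mm.

B3 (353 × 500 mm)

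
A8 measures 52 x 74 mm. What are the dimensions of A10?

26 × 37 mm

A9: ⌊74/2⌋ × 52 = 37 × 52 mm
A10: ⌊52/2⌋ × 37 = 26 × 37 mm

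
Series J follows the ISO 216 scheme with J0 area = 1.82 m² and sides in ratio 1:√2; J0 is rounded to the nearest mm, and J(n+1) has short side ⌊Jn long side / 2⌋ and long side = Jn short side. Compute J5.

Let J0's short side be w mm. w · w√2 = 1.82 m² = 1,820,000 mm², so w ≈ 1134.4 mm and w√2 ≈ 1604.3 mm → J0 = 1134 × 1604 mm.
J1: ⌊1604/2⌋ × 1134 = 802 × 1134 mm
J2: ⌊1134/2⌋ × 802 = 567 × 802 mm
J3: ⌊802/2⌋ × 567 = 401 × 567 mm
J4: ⌊567/2⌋ × 401 = 283 × 401 mm
J5: ⌊401/2⌋ × 283 = 200 × 283 mm

200 × 283 mm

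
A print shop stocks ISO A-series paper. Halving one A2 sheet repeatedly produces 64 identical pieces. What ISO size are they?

64 = 2^6, so 6 halving steps.
A2 → A3 → … → A8 after 6 steps.

A8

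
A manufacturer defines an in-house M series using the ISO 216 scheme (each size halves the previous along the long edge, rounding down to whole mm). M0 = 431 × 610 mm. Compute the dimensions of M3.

M1: ⌊610/2⌋ × 431 = 305 × 431 mm
M2: ⌊431/2⌋ × 305 = 215 × 305 mm
M3: ⌊305/2⌋ × 215 = 152 × 215 mm

152 × 215 mm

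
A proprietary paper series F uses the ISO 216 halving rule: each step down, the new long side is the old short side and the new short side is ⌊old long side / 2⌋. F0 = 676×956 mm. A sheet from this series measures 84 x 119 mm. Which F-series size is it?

F6

F0: 676 × 956 mm
F1: 478 × 676 mm
F2: 338 × 478 mm
F3: 239 × 338 mm
F4: 169 × 239 mm
F5: 119 × 169 mm
F6: 84 × 119 mm
F7: 59 × 84 mm
→ matches F6.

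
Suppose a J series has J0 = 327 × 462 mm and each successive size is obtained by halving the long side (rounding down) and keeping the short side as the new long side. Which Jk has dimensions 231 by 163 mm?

J2

J0: 327 × 462 mm
J1: 231 × 327 mm
J2: 163 × 231 mm
J3: 115 × 163 mm
→ matches J2.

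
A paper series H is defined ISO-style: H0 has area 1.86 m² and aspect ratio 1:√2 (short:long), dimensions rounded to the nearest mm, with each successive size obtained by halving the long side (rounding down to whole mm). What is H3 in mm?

Let H0's short side be w mm. w · w√2 = 1.86 m² = 1,860,000 mm², so w ≈ 1146.8 mm and w√2 ≈ 1621.9 mm → H0 = 1147 × 1622 mm.
H1: ⌊1622/2⌋ × 1147 = 811 × 1147 mm
H2: ⌊1147/2⌋ × 811 = 573 × 811 mm
H3: ⌊811/2⌋ × 573 = 405 × 573 mm

405 × 573 mm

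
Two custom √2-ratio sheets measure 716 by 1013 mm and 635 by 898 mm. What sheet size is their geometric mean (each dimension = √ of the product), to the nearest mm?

Short side: √(716 · 635) = √454660 ≈ 674.3 → 674 mm
Long side: √(1013 · 898) = √909674 ≈ 953.8 → 954 mm

674 × 954 mm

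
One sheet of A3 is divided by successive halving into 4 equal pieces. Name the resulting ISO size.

A5

4 = 2^2, so 2 halving steps.
A3 → A4 → … → A5 after 2 steps.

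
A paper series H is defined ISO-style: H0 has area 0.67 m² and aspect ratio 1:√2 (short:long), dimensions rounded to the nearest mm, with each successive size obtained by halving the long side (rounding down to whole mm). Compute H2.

344 × 486 mm

Let H0's short side be w mm. w · w√2 = 0.67 m² = 670,000 mm², so w ≈ 688.3 mm and w√2 ≈ 973.4 mm → H0 = 688 × 973 mm.
H1: ⌊973/2⌋ × 688 = 486 × 688 mm
H2: ⌊688/2⌋ × 486 = 344 × 486 mm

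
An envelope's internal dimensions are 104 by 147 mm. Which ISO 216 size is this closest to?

Aspect ratio 147/104 ≈ 1.413 — close to the ISO √2 ≈ 1.414.
In the A-series (A0 area = 1 m²): A6 = 105 × 148 mm.
Off by 2 mm total — nearest standard size.

A6 (105 × 148 mm)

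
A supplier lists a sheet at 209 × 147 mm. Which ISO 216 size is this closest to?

Aspect ratio 209/147 ≈ 1.422 — close to the ISO √2 ≈ 1.414.
In the A-series (A0 area = 1 m²): A5 = 148 × 210 mm.
Off by 2 mm total — nearest standard size.

A5 (148 × 210 mm)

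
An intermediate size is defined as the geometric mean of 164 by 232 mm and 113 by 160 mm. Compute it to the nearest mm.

136 × 193 mm

Short side: √(164 · 113) = √18532 ≈ 136.1 → 136 mm
Long side: √(232 · 160) = √37120 ≈ 192.7 → 193 mm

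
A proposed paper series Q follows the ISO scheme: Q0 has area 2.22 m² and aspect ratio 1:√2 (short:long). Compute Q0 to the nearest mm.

1253 × 1772 mm

Let the short side be w mm. Then w · w√2 = 2.22 m² = 2,220,000 mm².
w² = 2,220,000/√2, so w ≈ 1252.9 mm; long side = w√2 ≈ 1771.9 mm.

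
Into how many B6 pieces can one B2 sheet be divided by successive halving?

Each ISO step halves the sheet: 1 × B2 → 2 × B3 → 4 × B4 → 8 × B5 → …
From B2 to B6 is 4 halving steps: 2^4 = 16.

16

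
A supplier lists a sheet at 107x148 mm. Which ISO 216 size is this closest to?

Aspect ratio 148/107 ≈ 1.383 (ISO target is √2 ≈ 1.414).
In the A-series (A0 area = 1 m²): A6 = 105 × 148 mm.
Off by 2 mm total — nearest standard size.

A6 (105 × 148 mm)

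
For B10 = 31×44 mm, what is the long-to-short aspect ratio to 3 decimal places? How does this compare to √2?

1.419

44 / 31 = 1.419
ISO 216 targets √2 ≈ 1.414; the +0.005 deviation is from mm rounding.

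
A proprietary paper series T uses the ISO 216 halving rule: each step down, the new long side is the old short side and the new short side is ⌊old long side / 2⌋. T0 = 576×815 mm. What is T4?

T1: ⌊815/2⌋ × 576 = 407 × 576 mm
T2: ⌊576/2⌋ × 407 = 288 × 407 mm
T3: ⌊407/2⌋ × 288 = 203 × 288 mm
T4: ⌊288/2⌋ × 203 = 144 × 203 mm

144 × 203 mm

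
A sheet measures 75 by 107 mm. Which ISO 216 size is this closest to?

A7 (74 × 105 mm)

Aspect ratio 107/75 ≈ 1.427 — close to the ISO √2 ≈ 1.414.
In the A-series (A0 area = 1 m²): A7 = 74 × 105 mm.
Off by 3 mm total — nearest standard size.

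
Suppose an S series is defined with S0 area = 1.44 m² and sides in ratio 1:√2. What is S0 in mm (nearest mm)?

Let the short side be w mm. Then w · w√2 = 1.44 m² = 1,440,000 mm².
w² = 1,440,000/√2, so w ≈ 1009.1 mm; long side = w√2 ≈ 1427.0 mm.

1009 × 1427 mm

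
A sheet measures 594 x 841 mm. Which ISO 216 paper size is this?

A1 (594 × 841 mm)

Aspect ratio 841/594 ≈ 1.416 — close to the ISO √2 ≈ 1.414.
In the A-series (A0 area = 1 m²): A1 = 594 × 841 mm.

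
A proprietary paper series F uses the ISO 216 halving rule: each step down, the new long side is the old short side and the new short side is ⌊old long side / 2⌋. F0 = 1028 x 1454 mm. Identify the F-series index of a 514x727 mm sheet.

F2

F0: 1028 × 1454 mm
F1: 727 × 1028 mm
F2: 514 × 727 mm
F3: 363 × 514 mm
→ matches F2.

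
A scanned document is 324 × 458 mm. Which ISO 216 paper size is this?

C3 (324 × 458 mm)

Aspect ratio 458/324 ≈ 1.414 — close to the ISO √2 ≈ 1.414.
In the C-series (envelope sizes, between A and B): C3 = 324 × 458 mm.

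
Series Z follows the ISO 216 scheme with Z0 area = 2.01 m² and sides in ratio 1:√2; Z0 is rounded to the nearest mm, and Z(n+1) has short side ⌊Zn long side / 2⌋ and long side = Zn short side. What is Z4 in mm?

Let Z0's short side be w mm. w · w√2 = 2.01 m² = 2,010,000 mm², so w ≈ 1192.2 mm and w√2 ≈ 1686.0 mm → Z0 = 1192 × 1686 mm.
Z1: ⌊1686/2⌋ × 1192 = 843 × 1192 mm
Z2: ⌊1192/2⌋ × 843 = 596 × 843 mm
Z3: ⌊843/2⌋ × 596 = 421 × 596 mm
Z4: ⌊596/2⌋ × 421 = 298 × 421 mm

298 × 421 mm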